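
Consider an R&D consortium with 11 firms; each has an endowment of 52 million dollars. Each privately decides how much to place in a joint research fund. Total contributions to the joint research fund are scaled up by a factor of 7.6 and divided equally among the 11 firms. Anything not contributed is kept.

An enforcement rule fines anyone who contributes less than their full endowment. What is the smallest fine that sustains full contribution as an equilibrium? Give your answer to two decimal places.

16.07 million dollars

Given the others contribute fully, the best deviation is to contribute 0 (any partial contribution still incurs the fine and gives up units whose private return 0.6909 is below 1).
Deviating from 52 to 0 saves 52 million dollars but forfeits the deviator's share of the drop in the joint research fund: 7.6/11 × 52 = 35.93.
So the deviation gain is 52 − 35.93 = 16.07, and the fine must be at least 16.07 million dollars to wipe it out.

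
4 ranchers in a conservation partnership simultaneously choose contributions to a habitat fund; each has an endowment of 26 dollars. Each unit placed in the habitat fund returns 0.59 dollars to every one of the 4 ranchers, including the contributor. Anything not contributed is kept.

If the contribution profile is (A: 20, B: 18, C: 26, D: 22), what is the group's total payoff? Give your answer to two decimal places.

Total contributed: 20 + 18 + 26 + 22 = 86; total kept: 4 × 26 − 86 = 18.
The habitat fund pays out 0.59 × 4 × 86 = 202.96 in aggregate.
Group total = 18 + 202.96 = 220.96.

220.96 dollars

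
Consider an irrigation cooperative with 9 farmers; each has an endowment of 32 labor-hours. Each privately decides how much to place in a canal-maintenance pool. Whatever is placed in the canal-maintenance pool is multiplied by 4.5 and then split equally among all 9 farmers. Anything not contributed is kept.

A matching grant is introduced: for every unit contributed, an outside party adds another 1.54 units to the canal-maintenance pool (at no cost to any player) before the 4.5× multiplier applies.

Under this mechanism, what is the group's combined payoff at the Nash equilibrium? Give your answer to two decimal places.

Under the mechanism each unit contributed yields 4.5 × 2.54 / 9 = 1.2700 back to its contributor per unit of net cost, which exceeds 1, making full contribution the dominant choice for everyone.
So the Nash equilibrium is full contribution by all 9; the group earns 4.5 × 2.54 × 288 = 3291.84.

3291.84 labor-hours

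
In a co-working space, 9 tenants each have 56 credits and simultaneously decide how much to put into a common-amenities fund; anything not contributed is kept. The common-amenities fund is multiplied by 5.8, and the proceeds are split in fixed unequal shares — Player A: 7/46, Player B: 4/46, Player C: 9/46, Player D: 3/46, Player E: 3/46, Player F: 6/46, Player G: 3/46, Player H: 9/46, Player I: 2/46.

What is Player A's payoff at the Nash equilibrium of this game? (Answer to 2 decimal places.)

For player j, contributing a unit is worthwhile iff 5.8 × (j's share) ≥ 1, i.e. iff j's share is at least 0.1724.
The shares above 0.1724 belong to Player C and Player H, contributing 56 each; the remaining 7 contribute 0. Total contributed: 112.
Player A keeps 56 and receives 5.8 × 112 × 7/46 = 98.85 from the common-amenities fund, for a payoff of 154.85.

154.85 credits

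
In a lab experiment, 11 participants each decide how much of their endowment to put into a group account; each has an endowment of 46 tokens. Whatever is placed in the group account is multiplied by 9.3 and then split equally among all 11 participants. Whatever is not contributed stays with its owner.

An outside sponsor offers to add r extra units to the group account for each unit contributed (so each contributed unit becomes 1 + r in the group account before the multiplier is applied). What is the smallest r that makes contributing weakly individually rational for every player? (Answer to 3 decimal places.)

With matching at rate r, one contributed unit becomes (1 + r) in the group account and returns 9.3 × (1 + r) / 11 to the contributor.
Setting this equal to 1: 1 + r = 11/9.3 = 1.1828.
So the minimum matching rate is r = 1.1828 − 1 = 0.183.

0.183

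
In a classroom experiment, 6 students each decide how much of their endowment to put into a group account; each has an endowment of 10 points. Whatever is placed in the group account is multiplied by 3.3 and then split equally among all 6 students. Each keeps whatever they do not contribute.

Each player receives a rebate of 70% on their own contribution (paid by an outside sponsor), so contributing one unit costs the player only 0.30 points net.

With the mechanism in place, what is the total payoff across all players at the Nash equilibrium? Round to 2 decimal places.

Under the mechanism each unit contributed yields (3.3/6) / 0.30 = 1.8333 back to its contributor per unit of net cost, which exceeds 1, making full contribution the dominant choice for everyone.
So the Nash equilibrium is full contribution by all 6; the group earns 6 × (10 × 0.70 + 3.3 × 10) = 240.00.

240.00 points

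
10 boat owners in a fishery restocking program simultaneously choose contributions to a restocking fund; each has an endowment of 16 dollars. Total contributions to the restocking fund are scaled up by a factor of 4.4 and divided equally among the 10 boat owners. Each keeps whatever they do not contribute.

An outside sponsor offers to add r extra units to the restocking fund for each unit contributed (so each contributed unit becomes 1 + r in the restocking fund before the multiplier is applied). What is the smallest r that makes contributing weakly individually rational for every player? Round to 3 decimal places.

1.273

With matching at rate r, one contributed unit becomes (1 + r) in the restocking fund and returns 4.4 × (1 + r) / 10 to the contributor.
Setting this equal to 1: 1 + r = 10/4.4 = 2.2727.
So the minimum matching rate is r = 2.2727 − 1 = 1.273.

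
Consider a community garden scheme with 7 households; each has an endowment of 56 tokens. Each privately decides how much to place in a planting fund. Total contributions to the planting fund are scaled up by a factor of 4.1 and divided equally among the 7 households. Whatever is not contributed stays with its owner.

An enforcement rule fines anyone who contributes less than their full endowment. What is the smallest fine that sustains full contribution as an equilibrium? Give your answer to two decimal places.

Given the others contribute fully, the best deviation is to contribute 0 (any partial contribution still incurs the fine and gives up units whose private return 0.5857 is below 1).
Deviating from 56 to 0 saves 56 tokens but forfeits the deviator's share of the drop in the planting fund: 4.1/7 × 56 = 32.80.
So the deviation gain is 56 − 32.80 = 23.20, and the fine must be at least 23.20 tokens to wipe it out.

23.20 tokens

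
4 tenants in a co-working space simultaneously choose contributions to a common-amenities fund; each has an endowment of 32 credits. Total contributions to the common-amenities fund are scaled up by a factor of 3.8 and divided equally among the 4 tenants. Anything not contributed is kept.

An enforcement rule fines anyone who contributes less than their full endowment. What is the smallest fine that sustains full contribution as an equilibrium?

1.60 credits

Given the others contribute fully, the best deviation is to contribute 0 (any partial contribution still incurs the fine and gives up units whose private return 0.9500 is below 1).
Deviating from 32 to 0 saves 32 credits but forfeits the deviator's share of the drop in the common-amenities fund: 3.8/4 × 32 = 30.40.
So the deviation gain is 32 − 30.40 = 1.60, and the fine must be at least 1.60 credits to wipe it out.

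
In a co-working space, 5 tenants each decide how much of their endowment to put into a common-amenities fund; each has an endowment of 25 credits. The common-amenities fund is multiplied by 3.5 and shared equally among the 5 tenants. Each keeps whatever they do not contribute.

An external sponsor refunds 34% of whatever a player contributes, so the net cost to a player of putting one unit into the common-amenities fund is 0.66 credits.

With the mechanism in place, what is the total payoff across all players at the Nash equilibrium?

480.00 credits

The effective private return per unit is now (3.5/5) / 0.66 = 1.0606 > 1, so every player's dominant strategy flips to full contribution.
So the Nash equilibrium is full contribution by all 5; the group earns 5 × (25 × 0.34 + 3.5 × 25) = 480.00.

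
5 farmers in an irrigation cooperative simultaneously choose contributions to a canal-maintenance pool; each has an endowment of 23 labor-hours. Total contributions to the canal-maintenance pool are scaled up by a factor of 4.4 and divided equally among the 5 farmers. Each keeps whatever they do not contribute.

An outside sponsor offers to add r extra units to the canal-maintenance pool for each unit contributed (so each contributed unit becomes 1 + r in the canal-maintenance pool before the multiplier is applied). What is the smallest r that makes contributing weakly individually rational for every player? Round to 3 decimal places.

0.136

With matching at rate r, one contributed unit becomes (1 + r) in the canal-maintenance pool and returns 4.4 × (1 + r) / 5 to the contributor.
Setting this equal to 1: 1 + r = 5/4.4 = 1.1364.
So the minimum matching rate is r = 1.1364 − 1 = 0.136.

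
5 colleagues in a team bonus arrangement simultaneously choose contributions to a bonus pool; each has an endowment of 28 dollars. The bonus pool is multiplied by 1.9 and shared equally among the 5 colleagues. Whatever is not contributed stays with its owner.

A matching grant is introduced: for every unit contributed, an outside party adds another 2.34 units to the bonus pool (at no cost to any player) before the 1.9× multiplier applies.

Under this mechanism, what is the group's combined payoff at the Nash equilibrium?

The effective private return per unit is now 1.9 × 3.34 / 5 = 1.2692 > 1, so every player's dominant strategy flips to full contribution.
At the Nash equilibrium everyone contributes 28. Group total payoff = 1.9 × 3.34 × 140 = 888.44.

888.44 dollars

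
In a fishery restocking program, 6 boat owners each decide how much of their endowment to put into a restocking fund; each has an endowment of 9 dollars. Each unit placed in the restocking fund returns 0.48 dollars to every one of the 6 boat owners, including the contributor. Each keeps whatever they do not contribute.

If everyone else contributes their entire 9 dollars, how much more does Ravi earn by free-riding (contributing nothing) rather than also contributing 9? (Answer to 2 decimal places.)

4.68 dollars

Switching from a contribution of 9 to 0 lets Ravi keep an extra 9 dollars, but lowers the restocking fund by 9, which costs Ravi their own share of that drop: 0.48 × 9 = 4.32.
Net gain = 9 − 4.32 = 4.68. The private return per contributed unit (0.48) is below 1, so free-riding is indeed the best response regardless of what the others do.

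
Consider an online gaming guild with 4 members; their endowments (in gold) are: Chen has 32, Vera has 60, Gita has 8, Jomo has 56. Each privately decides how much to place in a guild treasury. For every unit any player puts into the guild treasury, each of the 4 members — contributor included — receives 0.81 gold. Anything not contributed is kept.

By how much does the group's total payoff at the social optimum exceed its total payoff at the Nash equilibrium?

349.44 gold

The private return per contributed unit is 0.81 < 1 for everyone, so the Nash equilibrium is zero contribution and the group total is Σ E_j = 32 + 60 + 8 + 56 = 156.
Each contributed unit returns 3.240 to the group, so the social optimum is full contribution by everyone: group total = 3.240 × 156 = 505.44.
Efficiency loss = (3.240 − 1) × 156 = 349.44.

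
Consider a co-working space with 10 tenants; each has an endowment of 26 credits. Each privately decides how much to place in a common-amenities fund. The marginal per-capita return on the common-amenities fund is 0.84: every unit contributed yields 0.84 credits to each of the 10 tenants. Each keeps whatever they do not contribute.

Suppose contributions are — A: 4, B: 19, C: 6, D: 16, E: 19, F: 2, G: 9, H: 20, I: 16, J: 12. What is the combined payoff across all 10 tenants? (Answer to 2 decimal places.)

1170.20 credits

Total contributed: 4 + 19 + 6 + 16 + 19 + 2 + 9 + 20 + 16 + 12 = 123; total kept: 10 × 26 − 123 = 137.
The common-amenities fund pays out 0.84 × 10 × 123 = 1033.20 in aggregate.
Group total = 137 + 1033.20 = 1170.20.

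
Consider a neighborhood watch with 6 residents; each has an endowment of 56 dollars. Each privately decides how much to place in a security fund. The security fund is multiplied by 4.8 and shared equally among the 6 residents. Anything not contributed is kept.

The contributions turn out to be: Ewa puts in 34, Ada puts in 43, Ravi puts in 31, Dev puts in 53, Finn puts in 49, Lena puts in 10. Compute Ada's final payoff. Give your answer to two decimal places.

189.00 dollars

Total contributed: 34 + 43 + 31 + 53 + 49 + 10 = 220.
Each receives 4.8 × 220 / 6 = 176.00 from the security fund.
Ada keeps 56 − 43 = 13, so Ada's payoff is 13 + 176.00 = 189.00.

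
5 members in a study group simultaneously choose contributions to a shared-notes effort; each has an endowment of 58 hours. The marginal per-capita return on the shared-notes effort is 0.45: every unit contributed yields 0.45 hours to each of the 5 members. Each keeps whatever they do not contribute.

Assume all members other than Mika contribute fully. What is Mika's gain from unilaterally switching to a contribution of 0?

31.90 hours

Switching from a contribution of 58 to 0 lets Mika keep an extra 58 hours, but lowers the shared-notes effort by 58, which costs Mika their own share of that drop: 0.45 × 58 = 26.10.
Net gain = 58 − 26.10 = 31.90. The private return per contributed unit (0.45) is below 1, so free-riding is indeed the best response regardless of what the others do.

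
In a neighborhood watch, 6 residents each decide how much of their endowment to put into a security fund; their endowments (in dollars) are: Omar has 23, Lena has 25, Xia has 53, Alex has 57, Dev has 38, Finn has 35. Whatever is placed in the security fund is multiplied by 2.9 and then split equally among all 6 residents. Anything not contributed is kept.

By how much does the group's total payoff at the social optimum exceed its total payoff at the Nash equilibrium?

The private return per contributed unit is 2.9/6 = 0.4833 < 1 for every player regardless of endowment, so the Nash equilibrium is zero contribution and the group total is Σ E_j = 23 + 25 + 53 + 57 + 38 + 35 = 231.
Each contributed unit returns 2.900 to the group, so the social optimum is full contribution by everyone: group total = 2.900 × 231 = 669.90.
Efficiency loss = (2.900 − 1) × 231 = 438.90.

438.90 dollars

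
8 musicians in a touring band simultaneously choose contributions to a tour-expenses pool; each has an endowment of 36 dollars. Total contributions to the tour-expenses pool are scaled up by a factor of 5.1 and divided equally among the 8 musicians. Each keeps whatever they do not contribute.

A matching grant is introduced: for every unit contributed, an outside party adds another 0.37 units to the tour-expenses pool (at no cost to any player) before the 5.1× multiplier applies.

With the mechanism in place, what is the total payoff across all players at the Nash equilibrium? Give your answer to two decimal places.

288.00 dollars

The effective private return is 5.1 × 1.37 / 8 = 0.8734, which is still under 1, so the mechanism doesn't change anyone's dominant strategy: zero contribution.
At the Nash equilibrium no one contributes; group total payoff = 8 × 36 = 288.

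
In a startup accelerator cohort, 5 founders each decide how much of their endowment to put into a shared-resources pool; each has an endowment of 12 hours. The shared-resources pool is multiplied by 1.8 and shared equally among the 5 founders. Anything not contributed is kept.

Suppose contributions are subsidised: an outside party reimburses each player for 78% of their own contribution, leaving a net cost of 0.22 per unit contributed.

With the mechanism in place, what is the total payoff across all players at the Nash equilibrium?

154.80 hours

Under the mechanism each unit contributed yields (1.8/5) / 0.22 = 1.6364 back to its contributor per unit of net cost, which exceeds 1, making full contribution the dominant choice for everyone.
So the Nash equilibrium is full contribution by all 5; the group earns 5 × (12 × 0.78 + 1.8 × 12) = 154.80.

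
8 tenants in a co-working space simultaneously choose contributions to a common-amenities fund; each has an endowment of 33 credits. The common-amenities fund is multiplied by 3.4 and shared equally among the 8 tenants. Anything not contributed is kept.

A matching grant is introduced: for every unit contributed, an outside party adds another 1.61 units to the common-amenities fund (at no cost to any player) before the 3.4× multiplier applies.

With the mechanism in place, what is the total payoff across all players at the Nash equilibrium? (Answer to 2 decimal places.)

2342.74 credits

Under the mechanism each unit contributed yields 3.4 × 2.61 / 8 = 1.1093 back to its contributor per unit of net cost, which exceeds 1, making full contribution the dominant choice for everyone.
At the Nash equilibrium everyone contributes 33. Group total payoff = 3.4 × 2.61 × 264 = 2342.74.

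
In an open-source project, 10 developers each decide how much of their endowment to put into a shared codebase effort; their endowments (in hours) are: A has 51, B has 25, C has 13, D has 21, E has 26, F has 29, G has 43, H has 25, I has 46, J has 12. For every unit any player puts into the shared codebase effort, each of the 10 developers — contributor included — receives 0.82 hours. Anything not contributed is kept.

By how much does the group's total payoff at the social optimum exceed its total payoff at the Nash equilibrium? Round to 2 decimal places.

2095.20 hours

The private return per contributed unit is 0.82 < 1 for everyone, so the Nash equilibrium is zero contribution and the group total is Σ E_j = 51 + 25 + 13 + 21 + 26 + 29 + 43 + 25 + 46 + 12 = 291.
Each contributed unit returns 8.200 to the group, so the social optimum is full contribution by everyone: group total = 8.200 × 291 = 2386.20.
Efficiency loss = (8.200 − 1) × 291 = 2095.20.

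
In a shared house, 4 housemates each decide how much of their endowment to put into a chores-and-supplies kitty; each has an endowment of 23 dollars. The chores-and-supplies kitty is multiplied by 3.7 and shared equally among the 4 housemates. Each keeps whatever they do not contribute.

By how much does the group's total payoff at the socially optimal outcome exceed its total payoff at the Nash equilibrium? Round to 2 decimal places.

Each contributed unit returns 3.7/4 = 0.9250 to its contributor — below 1 — so contributing 0 is dominant for every player. At the Nash equilibrium everyone keeps their 23, and the group total is 4 × 23 = 92.
Each contributed unit returns 3.700 to the group as a whole (0.9250 to each of 4 players), which exceeds 1, so the social optimum is full contribution: group total = 3.700 × 92 = 340.40.
Efficiency loss = 340.40 − 92 = 248.40.

248.40 dollars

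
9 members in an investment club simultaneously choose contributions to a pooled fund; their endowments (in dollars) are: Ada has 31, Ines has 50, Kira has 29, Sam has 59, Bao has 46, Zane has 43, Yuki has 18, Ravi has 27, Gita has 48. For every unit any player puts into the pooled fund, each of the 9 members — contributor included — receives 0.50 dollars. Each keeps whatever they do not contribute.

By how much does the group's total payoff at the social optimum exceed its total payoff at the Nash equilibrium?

1228.50 dollars

The private return per contributed unit is 0.50 < 1 for everyone, so the Nash equilibrium is zero contribution and the group total is Σ E_j = 31 + 50 + 29 + 59 + 46 + 43 + 18 + 27 + 48 = 351.
Each contributed unit returns 4.500 to the group, so the social optimum is full contribution by everyone: group total = 4.500 × 351 = 1579.50.
Efficiency loss = (4.500 − 1) × 351 = 1228.50.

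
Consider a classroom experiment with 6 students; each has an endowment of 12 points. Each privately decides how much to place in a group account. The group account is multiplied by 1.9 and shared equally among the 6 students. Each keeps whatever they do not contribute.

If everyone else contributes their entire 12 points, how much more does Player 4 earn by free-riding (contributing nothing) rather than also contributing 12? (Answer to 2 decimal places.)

8.20 points

Switching from a contribution of 12 to 0 lets Player 4 keep an extra 12 points, but lowers the group account by 12, which costs Player 4 their own share of that drop: 1.9/6 × 12 = 3.80.
Net gain = 12 − 3.80 = 8.20. The private return per contributed unit (0.3167) is below 1, so free-riding is indeed the best response regardless of what the others do.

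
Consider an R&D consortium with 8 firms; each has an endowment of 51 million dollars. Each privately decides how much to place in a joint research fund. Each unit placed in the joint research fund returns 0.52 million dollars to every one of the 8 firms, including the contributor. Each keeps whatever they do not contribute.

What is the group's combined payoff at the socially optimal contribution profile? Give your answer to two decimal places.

Each contributed unit returns 4.160 to the group as a whole (0.52 to each of 8 players), which exceeds 1, so the social optimum is full contribution: group total = 4.160 × 408 = 1697.28.

1697.28 million dollars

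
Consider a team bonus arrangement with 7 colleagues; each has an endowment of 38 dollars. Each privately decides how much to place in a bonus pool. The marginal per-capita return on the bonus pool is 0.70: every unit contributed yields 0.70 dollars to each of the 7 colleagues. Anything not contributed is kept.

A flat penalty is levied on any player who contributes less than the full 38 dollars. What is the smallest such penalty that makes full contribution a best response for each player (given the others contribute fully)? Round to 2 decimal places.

Given the others contribute fully, the best deviation is to contribute 0 (any partial contribution still incurs the fine and gives up units whose private return 0.70 is below 1).
Deviating from 38 to 0 saves 38 dollars but forfeits the deviator's share of the drop in the bonus pool: 0.70 × 38 = 26.60.
So the deviation gain is 38 − 26.60 = 11.40, and the fine must be at least 11.40 dollars to wipe it out.

11.40 dollars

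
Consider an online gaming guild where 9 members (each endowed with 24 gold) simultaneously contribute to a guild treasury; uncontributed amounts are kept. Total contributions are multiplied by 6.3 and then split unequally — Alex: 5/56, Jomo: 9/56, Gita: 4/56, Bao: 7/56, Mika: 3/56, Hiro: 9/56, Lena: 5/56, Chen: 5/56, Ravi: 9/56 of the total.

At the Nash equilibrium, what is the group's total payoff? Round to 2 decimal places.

Each unit j contributes comes back to j as 6.3 × (j's share), so j prefers to contribute only if that share exceeds 1/6.3 = 0.1587; otherwise keeping the unit dominates.
Jomo, Hiro and Ravi are above the threshold, contributing 24 each; the remaining 6 contribute 0. Total contributed: 72.
The guild treasury pays out 6.3 × 72 = 453.60 in total (split across the unequal shares, but the aggregate is all that matters for the group sum).
The 6 free-riders keep 24 each, adding 144. Group total = 144 + 453.60 = 597.60.

597.60 gold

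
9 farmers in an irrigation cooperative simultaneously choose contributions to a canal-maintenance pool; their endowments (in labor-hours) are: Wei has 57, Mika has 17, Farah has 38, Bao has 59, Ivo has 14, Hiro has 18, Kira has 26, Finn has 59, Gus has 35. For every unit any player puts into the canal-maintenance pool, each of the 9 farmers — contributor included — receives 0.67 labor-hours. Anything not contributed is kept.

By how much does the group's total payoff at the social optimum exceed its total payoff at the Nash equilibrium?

The private return per contributed unit is 0.67 < 1 for everyone, so the Nash equilibrium is zero contribution and the group total is Σ E_j = 57 + 17 + 38 + 59 + 14 + 18 + 26 + 59 + 35 = 323.
Each contributed unit returns 6.030 to the group, so the social optimum is full contribution by everyone: group total = 6.030 × 323 = 1947.69.
Efficiency loss = (6.030 − 1) × 323 = 1624.69.

1624.69 labor-hours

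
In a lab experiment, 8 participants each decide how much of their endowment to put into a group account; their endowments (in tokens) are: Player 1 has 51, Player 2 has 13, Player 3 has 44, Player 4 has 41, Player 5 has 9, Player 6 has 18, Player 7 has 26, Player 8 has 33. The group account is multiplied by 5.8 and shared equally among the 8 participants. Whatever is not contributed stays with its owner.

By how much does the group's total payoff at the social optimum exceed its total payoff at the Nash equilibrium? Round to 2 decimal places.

The private return per contributed unit is 5.8/8 = 0.7250 < 1 for every player regardless of endowment, so the Nash equilibrium is zero contribution and the group total is Σ E_j = 51 + 13 + 44 + 41 + 9 + 18 + 26 + 33 = 235.
Each contributed unit returns 5.800 to the group, so the social optimum is full contribution by everyone: group total = 5.800 × 235 = 1363.00.
Efficiency loss = (5.800 − 1) × 235 = 1128.00.

1128.00 tokens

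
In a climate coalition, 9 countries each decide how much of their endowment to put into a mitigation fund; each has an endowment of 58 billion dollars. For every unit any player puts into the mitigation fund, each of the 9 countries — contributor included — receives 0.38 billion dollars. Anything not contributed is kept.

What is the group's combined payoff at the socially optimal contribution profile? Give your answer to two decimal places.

1785.24 billion dollars

Each contributed unit returns 3.420 to the group as a whole (0.38 to each of 9 players), which exceeds 1, so the social optimum is full contribution: group total = 3.420 × 522 = 1785.24.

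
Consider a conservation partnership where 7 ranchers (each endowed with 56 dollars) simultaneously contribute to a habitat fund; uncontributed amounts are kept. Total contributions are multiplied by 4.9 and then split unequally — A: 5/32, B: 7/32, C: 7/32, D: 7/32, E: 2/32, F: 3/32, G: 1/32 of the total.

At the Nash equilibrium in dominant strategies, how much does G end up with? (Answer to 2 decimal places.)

81.73 dollars

Player j's private return per contributed unit is 4.9 × (j's share). Contributing is weakly dominant for j when that share is at least 1/4.9 = 0.2041, and contributing 0 is dominant otherwise.
B, C and D clear that bar, contributing 56 each; the remaining 4 contribute 0. Total contributed: 168.
G keeps 56 and receives 4.9 × 168 × 1/32 = 25.73 from the habitat fund, for a payoff of 81.73.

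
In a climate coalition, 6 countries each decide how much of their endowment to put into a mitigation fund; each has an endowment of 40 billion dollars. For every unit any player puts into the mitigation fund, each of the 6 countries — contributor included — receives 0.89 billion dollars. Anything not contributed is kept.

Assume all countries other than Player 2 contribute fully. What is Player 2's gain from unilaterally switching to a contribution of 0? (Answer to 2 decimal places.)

4.40 billion dollars

Switching from a contribution of 40 to 0 lets Player 2 keep an extra 40 billion dollars, but lowers the mitigation fund by 40, which costs Player 2 their own share of that drop: 0.89 × 40 = 35.60.
Net gain = 40 − 35.60 = 4.40. The private return per contributed unit (0.89) is below 1, so free-riding is indeed the best response regardless of what the others do.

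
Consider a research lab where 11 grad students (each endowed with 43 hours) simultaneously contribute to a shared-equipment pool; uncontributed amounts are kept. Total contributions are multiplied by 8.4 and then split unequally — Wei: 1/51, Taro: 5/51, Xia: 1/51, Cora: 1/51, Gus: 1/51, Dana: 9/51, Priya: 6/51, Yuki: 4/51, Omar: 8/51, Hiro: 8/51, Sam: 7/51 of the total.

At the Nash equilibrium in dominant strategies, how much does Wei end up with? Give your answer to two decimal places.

71.33 hours

Each unit j contributes comes back to j as 8.4 × (j's share), so j prefers to contribute only if that share exceeds 1/8.4 = 0.1190; otherwise keeping the unit dominates.
Dana, Omar, Hiro and Sam clear that bar, contributing 43 each; the remaining 7 contribute 0. Total contributed: 172.
Wei keeps 43 and receives 8.4 × 172 × 1/51 = 28.33 from the shared-equipment pool, for a payoff of 71.33.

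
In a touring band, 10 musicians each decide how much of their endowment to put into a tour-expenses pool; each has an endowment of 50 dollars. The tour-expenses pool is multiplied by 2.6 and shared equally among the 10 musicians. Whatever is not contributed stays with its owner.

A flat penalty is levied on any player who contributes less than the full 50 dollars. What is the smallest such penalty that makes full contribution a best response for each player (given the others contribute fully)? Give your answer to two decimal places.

37.00 dollars

Given the others contribute fully, the best deviation is to contribute 0 (any partial contribution still incurs the fine and gives up units whose private return 0.2600 is below 1).
Deviating from 50 to 0 saves 50 dollars but forfeits the deviator's share of the drop in the tour-expenses pool: 2.6/10 × 50 = 13.00.
So the deviation gain is 50 − 13.00 = 37.00, and the fine must be at least 37.00 dollars to wipe it out.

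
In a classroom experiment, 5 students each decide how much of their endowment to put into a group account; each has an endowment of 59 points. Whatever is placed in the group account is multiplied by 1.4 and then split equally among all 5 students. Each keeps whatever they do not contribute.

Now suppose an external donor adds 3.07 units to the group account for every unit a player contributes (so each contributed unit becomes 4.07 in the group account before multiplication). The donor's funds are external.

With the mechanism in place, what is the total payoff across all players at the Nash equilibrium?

Under the mechanism each unit contributed yields 1.4 × 4.07 / 5 = 1.1396 back to its contributor per unit of net cost, which exceeds 1, making full contribution the dominant choice for everyone.
At the Nash equilibrium everyone contributes 59. Group total payoff = 1.4 × 4.07 × 295 = 1680.91.

1680.91 points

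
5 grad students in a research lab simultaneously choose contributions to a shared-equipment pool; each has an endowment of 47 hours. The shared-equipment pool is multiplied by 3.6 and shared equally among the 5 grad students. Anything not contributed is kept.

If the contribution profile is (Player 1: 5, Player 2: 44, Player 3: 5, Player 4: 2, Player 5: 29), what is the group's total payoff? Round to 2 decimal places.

Total contributed: 5 + 44 + 5 + 2 + 29 = 85; total kept: 5 × 47 − 85 = 150.
The shared-equipment pool pays out 3.6 × 85 = 306.00 in aggregate.
Group total = 150 + 306.00 = 456.00.

456.00 hours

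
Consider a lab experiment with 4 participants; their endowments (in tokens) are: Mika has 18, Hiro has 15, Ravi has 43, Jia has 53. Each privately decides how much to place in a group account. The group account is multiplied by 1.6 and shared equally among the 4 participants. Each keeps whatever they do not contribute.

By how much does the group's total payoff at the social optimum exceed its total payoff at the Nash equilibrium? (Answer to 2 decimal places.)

The private return per contributed unit is 1.6/4 = 0.4000 < 1 for every player regardless of endowment, so the Nash equilibrium is zero contribution and the group total is Σ E_j = 18 + 15 + 43 + 53 = 129.
Each contributed unit returns 1.600 to the group, so the social optimum is full contribution by everyone: group total = 1.600 × 129 = 206.40.
Efficiency loss = (1.600 − 1) × 129 = 77.40.

77.40 tokens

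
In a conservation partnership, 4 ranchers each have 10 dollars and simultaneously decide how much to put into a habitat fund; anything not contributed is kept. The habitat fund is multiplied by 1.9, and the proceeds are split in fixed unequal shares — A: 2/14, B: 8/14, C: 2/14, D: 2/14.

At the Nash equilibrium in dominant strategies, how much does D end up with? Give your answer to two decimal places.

12.71 dollars

Each unit j contributes comes back to j as 1.9 × (j's share), so j prefers to contribute only if that share exceeds 1/1.9 = 0.5263; otherwise keeping the unit dominates.
Only B (8/14) clears that bar, contributing 10; the remaining 3 contribute 0. Total contributed: 10.
D keeps 10 and receives 1.9 × 10 × 2/14 = 2.71 from the habitat fund, for a payoff of 12.71.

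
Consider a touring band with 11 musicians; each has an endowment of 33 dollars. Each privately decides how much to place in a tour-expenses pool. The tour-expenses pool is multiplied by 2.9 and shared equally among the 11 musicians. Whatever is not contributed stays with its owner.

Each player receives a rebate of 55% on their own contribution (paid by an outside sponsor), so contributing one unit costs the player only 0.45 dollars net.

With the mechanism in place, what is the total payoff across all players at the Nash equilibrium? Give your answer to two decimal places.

363.00 dollars

The effective private return is (2.9/11) / 0.45 = 0.5859, which is still under 1, so the mechanism doesn't change anyone's dominant strategy: zero contribution.
Everyone keeps their endowment and the group total is 11 × 33 = 363.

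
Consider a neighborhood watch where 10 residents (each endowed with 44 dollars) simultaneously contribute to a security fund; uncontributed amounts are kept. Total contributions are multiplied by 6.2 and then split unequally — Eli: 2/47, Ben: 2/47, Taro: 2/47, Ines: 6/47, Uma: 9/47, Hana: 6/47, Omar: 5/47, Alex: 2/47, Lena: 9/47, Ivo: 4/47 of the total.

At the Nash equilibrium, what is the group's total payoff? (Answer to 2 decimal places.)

897.60 dollars

Player j's private return per contributed unit is 6.2 × (j's share). Contributing is weakly dominant for j when that share is at least 1/6.2 = 0.1613, and contributing 0 is dominant otherwise.
Uma and Lena are above the threshold, contributing 44 each; the remaining 8 contribute 0. Total contributed: 88.
The security fund pays out 6.2 × 88 = 545.60 in total (split across the unequal shares, but the aggregate is all that matters for the group sum).
The 8 free-riders keep 44 each, adding 352. Group total = 352 + 545.60 = 897.60.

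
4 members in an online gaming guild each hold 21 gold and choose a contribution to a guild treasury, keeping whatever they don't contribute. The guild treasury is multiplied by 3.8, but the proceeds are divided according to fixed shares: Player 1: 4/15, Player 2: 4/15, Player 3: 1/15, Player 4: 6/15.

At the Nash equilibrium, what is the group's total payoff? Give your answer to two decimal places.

Player j's private return per contributed unit is 3.8 × (j's share). Contributing is weakly dominant for j when that share is at least 1/3.8 = 0.2632, and contributing 0 is dominant otherwise.
Player 1, Player 2 and Player 4 are above the threshold, contributing 21 each; the remaining 1 contribute 0. Total contributed: 63.
The guild treasury pays out 3.8 × 63 = 239.40 in total (split across the unequal shares, but the aggregate is all that matters for the group sum).
The 1 free-riders keep 21 each, adding 21. Group total = 21 + 239.40 = 260.40.

260.40 gold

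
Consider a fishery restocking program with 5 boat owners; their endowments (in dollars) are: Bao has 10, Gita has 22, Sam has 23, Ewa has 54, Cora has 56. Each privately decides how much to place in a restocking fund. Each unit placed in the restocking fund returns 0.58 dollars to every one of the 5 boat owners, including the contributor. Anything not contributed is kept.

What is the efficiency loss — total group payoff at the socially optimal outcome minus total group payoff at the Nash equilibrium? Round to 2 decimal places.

313.50 dollars

The private return per contributed unit is 0.58 < 1 for everyone, so the Nash equilibrium is zero contribution and the group total is Σ E_j = 10 + 22 + 23 + 54 + 56 = 165.
Each contributed unit returns 2.900 to the group, so the social optimum is full contribution by everyone: group total = 2.900 × 165 = 478.50.
Efficiency loss = (2.900 − 1) × 165 = 313.50.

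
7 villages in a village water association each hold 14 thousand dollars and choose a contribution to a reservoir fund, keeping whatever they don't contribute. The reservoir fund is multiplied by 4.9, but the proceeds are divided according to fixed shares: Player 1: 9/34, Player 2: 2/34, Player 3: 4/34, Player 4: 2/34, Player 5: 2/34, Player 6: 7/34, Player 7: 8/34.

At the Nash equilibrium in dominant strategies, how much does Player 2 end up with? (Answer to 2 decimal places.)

For player j, contributing a unit is worthwhile iff 4.9 × (j's share) ≥ 1, i.e. iff j's share is at least 0.2041.
The shares above 0.2041 belong to Player 1, Player 6 and Player 7, contributing 14 each; the remaining 4 contribute 0. Total contributed: 42.
Player 2 keeps 14 and receives 4.9 × 42 × 2/34 = 12.11 from the reservoir fund, for a payoff of 26.11.

26.11 thousand dollars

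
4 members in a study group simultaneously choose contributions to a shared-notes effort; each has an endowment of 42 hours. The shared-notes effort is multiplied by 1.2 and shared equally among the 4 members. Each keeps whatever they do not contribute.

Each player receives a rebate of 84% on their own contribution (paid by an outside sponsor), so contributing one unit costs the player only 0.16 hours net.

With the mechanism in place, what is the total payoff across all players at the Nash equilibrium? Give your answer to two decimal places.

342.72 hours

With the mechanism, a contributed unit returns (1.2/4) / 0.16 = 1.8750 per unit of net cost to the contributor — now above 1 — so contributing fully is weakly dominant for every player.
So the Nash equilibrium is full contribution by all 4; the group earns 4 × (42 × 0.84 + 1.2 × 42) = 342.72.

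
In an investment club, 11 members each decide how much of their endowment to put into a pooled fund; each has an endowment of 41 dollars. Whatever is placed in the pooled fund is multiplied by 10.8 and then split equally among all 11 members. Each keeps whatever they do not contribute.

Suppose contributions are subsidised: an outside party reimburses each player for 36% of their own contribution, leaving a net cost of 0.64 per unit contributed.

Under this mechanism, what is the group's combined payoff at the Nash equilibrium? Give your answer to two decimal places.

5033.16 dollars

Under the mechanism each unit contributed yields (10.8/11) / 0.64 = 1.5341 back to its contributor per unit of net cost, which exceeds 1, making full contribution the dominant choice for everyone.
So the Nash equilibrium is full contribution by all 11; the group earns 11 × (41 × 0.36 + 10.8 × 41) = 5033.16.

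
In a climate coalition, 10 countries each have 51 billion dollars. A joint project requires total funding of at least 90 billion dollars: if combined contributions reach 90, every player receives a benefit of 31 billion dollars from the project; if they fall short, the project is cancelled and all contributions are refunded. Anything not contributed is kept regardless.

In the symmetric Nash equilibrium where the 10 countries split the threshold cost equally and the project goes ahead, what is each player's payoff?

Equal share of the threshold: 90/10 = 9.
At this profile no one gains by cutting their contribution: any cut drops the total below 90, the project is cancelled, contributions are refunded, and the deviator ends with 51, which is less than 51 − 9 + 31 = 73. Contributing more than 9 just wastes the excess. So contributing exactly 9 is a best response.
Each player's payoff: 51 − 9 + 31 = 73.

73 billion dollars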